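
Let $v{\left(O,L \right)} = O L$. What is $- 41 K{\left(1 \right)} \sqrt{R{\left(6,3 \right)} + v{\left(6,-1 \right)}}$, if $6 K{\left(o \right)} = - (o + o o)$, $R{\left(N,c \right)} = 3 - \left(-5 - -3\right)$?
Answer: $\frac{41 i}{3} \approx 13.667 i$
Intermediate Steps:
$R{\left(N,c \right)} = 5$ ($R{\left(N,c \right)} = 3 - \left(-5 + 3\right) = 3 - -2 = 3 + 2 = 5$)
$v{\left(O,L \right)} = L O$
$K{\left(o \right)} = - \frac{o}{6} - \frac{o^{2}}{6}$ ($K{\left(o \right)} = \frac{\left(-1\right) \left(o + o o\right)}{6} = \frac{\left(-1\right) \left(o + o^{2}\right)}{6} = \frac{- o - o^{2}}{6} = - \frac{o}{6} - \frac{o^{2}}{6}$)
$- 41 K{\left(1 \right)} \sqrt{R{\left(6,3 \right)} + v{\left(6,-1 \right)}} = - 41 \left(\left(- \frac{1}{6}\right) 1 \left(1 + 1\right)\right) \sqrt{5 - 6} = - 41 \left(\left(- \frac{1}{6}\right) 1 \cdot 2\right) \sqrt{5 - 6} = \left(-41\right) \left(- \frac{1}{3}\right) \sqrt{-1} = \frac{41 i}{3}$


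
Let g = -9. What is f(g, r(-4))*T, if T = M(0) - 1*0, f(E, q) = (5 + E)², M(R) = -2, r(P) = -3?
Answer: -32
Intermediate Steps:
T = -2 (T = -2 - 1*0 = -2 + 0 = -2)
f(g, r(-4))*T = (5 - 9)²*(-2) = (-4)²*(-2) = 16*(-2) = -32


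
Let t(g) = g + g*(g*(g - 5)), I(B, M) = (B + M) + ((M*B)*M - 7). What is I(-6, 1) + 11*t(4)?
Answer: -150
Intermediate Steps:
I(B, M) = -7 + B + M + B*M² (I(B, M) = (B + M) + ((B*M)*M - 7) = (B + M) + (B*M² - 7) = (B + M) + (-7 + B*M²) = -7 + B + M + B*M²)
t(g) = g + g²*(-5 + g) (t(g) = g + g*(g*(-5 + g)) = g + g²*(-5 + g))
I(-6, 1) + 11*t(4) = (-7 - 6 + 1 - 6*1²) + 11*(4*(1 + 4² - 5*4)) = (-7 - 6 + 1 - 6*1) + 11*(4*(1 + 16 - 20)) = (-7 - 6 + 1 - 6) + 11*(4*(-3)) = -18 + 11*(-12) = -18 - 132 = -150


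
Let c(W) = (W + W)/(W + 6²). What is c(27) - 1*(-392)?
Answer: 2750/7 ≈ 392.86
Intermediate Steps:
c(W) = 2*W/(36 + W) (c(W) = (2*W)/(W + 36) = (2*W)/(36 + W) = 2*W/(36 + W))
c(27) - 1*(-392) = 2*27/(36 + 27) - 1*(-392) = 2*27/63 + 392 = 2*27*(1/63) + 392 = 6/7 + 392 = 2750/7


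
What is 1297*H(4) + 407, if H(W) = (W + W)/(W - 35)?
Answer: 2241/31 ≈ 72.290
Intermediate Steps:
H(W) = 2*W/(-35 + W) (H(W) = (2*W)/(-35 + W) = 2*W/(-35 + W))
1297*H(4) + 407 = 1297*(2*4/(-35 + 4)) + 407 = 1297*(2*4/(-31)) + 407 = 1297*(2*4*(-1/31)) + 407 = 1297*(-8/31) + 407 = -10376/31 + 407 = 2241/31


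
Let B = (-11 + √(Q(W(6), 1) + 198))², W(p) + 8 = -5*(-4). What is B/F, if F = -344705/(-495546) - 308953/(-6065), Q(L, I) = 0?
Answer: 958750190310/155191059163 - 198362108340*√22/155191059163 ≈ 0.18267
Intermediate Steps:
W(p) = 12 (W(p) = -8 - 5*(-4) = -8 + 20 = 12)
F = 155191059163/3005486490 (F = -344705*(-1/495546) - 308953*(-1/6065) = 344705/495546 + 308953/6065 = 155191059163/3005486490 ≈ 51.636)
B = (-11 + 3*√22)² (B = (-11 + √(0 + 198))² = (-11 + √198)² = (-11 + 3*√22)² ≈ 9.4326)
B/F = (319 - 66*√22)/(155191059163/3005486490) = (319 - 66*√22)*(3005486490/155191059163) = 958750190310/155191059163 - 198362108340*√22/155191059163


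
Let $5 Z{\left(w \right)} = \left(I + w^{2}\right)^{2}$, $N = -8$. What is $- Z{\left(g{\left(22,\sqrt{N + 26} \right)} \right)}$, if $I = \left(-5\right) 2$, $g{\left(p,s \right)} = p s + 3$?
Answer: $- \frac{76195153}{5} - \frac{6899112 \sqrt{2}}{5} \approx -1.719 \cdot 10^{7}$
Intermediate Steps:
$g{\left(p,s \right)} = 3 + p s$
$I = -10$
$Z{\left(w \right)} = \frac{\left(-10 + w^{2}\right)^{2}}{5}$
$- Z{\left(g{\left(22,\sqrt{N + 26} \right)} \right)} = - \frac{\left(-10 + \left(3 + 22 \sqrt{-8 + 26}\right)^{2}\right)^{2}}{5} = - \frac{\left(-10 + \left(3 + 22 \sqrt{18}\right)^{2}\right)^{2}}{5} = - \frac{\left(-10 + \left(3 + 22 \cdot 3 \sqrt{2}\right)^{2}\right)^{2}}{5} = - \frac{\left(-10 + \left(3 + 66 \sqrt{2}\right)^{2}\right)^{2}}{5}$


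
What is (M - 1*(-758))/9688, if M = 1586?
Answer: 293/1211 ≈ 0.24195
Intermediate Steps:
(M - 1*(-758))/9688 = (1586 - 1*(-758))/9688 = (1586 + 758)*(1/9688) = 2344*(1/9688) = 293/1211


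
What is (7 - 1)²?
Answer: 36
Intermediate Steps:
(7 - 1)² = 6² = 36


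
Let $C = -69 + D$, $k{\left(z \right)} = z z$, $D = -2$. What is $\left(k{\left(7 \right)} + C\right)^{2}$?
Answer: $484$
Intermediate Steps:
$k{\left(z \right)} = z^{2}$
$C = -71$ ($C = -69 - 2 = -71$)
$\left(k{\left(7 \right)} + C\right)^{2} = \left(7^{2} - 71\right)^{2} = \left(49 - 71\right)^{2} = \left(-22\right)^{2} = 484$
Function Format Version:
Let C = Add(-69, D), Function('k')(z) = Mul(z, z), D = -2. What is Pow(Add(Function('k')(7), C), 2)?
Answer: 484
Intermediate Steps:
Function('k')(z) = Pow(z, 2)
C = -71 (C = Add(-69, -2) = -71)
Pow(Add(Function('k')(7), C), 2) = Pow(Add(Pow(7, 2), -71), 2) = Pow(Add(49, -71), 2) = Pow(-22, 2) = 484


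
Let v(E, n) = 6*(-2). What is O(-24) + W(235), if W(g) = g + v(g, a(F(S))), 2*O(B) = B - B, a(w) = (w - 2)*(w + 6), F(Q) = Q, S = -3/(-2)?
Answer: 223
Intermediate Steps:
S = 3/2 (S = -3*(-½) = 3/2 ≈ 1.5000)
a(w) = (-2 + w)*(6 + w)
O(B) = 0 (O(B) = (B - B)/2 = (½)*0 = 0)
v(E, n) = -12
W(g) = -12 + g (W(g) = g - 12 = -12 + g)
O(-24) + W(235) = 0 + (-12 + 235) = 0 + 223 = 223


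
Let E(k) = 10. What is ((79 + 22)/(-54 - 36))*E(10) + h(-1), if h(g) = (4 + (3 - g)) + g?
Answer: -38/9 ≈ -4.2222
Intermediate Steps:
h(g) = 7 (h(g) = (7 - g) + g = 7)
((79 + 22)/(-54 - 36))*E(10) + h(-1) = ((79 + 22)/(-54 - 36))*10 + 7 = (101/(-90))*10 + 7 = (101*(-1/90))*10 + 7 = -101/90*10 + 7 = -101/9 + 7 = -38/9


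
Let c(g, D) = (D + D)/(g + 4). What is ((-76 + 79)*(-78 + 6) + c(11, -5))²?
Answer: 422500/9 ≈ 46944.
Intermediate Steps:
c(g, D) = 2*D/(4 + g) (c(g, D) = (2*D)/(4 + g) = 2*D/(4 + g))
((-76 + 79)*(-78 + 6) + c(11, -5))² = ((-76 + 79)*(-78 + 6) + 2*(-5)/(4 + 11))² = (3*(-72) + 2*(-5)/15)² = (-216 + 2*(-5)*(1/15))² = (-216 - ⅔)² = (-650/3)² = 422500/9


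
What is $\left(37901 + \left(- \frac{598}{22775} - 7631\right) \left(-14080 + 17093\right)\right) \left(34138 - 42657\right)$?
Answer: $\frac{4453614188070656}{22775} \approx 1.9555 \cdot 10^{11}$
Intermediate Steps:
$\left(37901 + \left(- \frac{598}{22775} - 7631\right) \left(-14080 + 17093\right)\right) \left(34138 - 42657\right) = \left(37901 + \left(\left(-598\right) \frac{1}{22775} - 7631\right) 3013\right) \left(-8519\right) = \left(37901 + \left(- \frac{598}{22775} - 7631\right) 3013\right) \left(-8519\right) = \left(37901 - \frac{523649225099}{22775}\right) \left(-8519\right) = \left(- \frac{522786029824}{22775}\right) \left(-8519\right) = \frac{4453614188070656}{22775}$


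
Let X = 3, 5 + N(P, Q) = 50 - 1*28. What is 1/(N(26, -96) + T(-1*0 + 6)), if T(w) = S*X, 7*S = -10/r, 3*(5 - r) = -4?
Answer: 133/2171 ≈ 0.061262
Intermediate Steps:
r = 19/3 (r = 5 - ⅓*(-4) = 5 + 4/3 = 19/3 ≈ 6.3333)
N(P, Q) = 17 (N(P, Q) = -5 + (50 - 1*28) = -5 + (50 - 28) = -5 + 22 = 17)
S = -30/133 (S = (-10/19/3)/7 = (-10*3/19)/7 = (⅐)*(-30/19) = -30/133 ≈ -0.22556)
T(w) = -90/133 (T(w) = -30/133*3 = -90/133)
1/(N(26, -96) + T(-1*0 + 6)) = 1/(17 - 90/133) = 1/(2171/133) = 133/2171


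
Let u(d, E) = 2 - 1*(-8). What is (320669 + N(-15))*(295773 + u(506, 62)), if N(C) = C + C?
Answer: 94839565337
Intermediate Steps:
N(C) = 2*C
u(d, E) = 10 (u(d, E) = 2 + 8 = 10)
(320669 + N(-15))*(295773 + u(506, 62)) = (320669 + 2*(-15))*(295773 + 10) = (320669 - 30)*295783 = 320639*295783 = 94839565337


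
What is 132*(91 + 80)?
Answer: 22572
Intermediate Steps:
132*(91 + 80) = 132*171 = 22572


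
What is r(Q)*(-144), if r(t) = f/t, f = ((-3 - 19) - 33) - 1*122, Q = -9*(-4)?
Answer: 708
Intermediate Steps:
Q = 36
f = -177 (f = (-22 - 33) - 122 = -55 - 122 = -177)
r(t) = -177/t
r(Q)*(-144) = -177/36*(-144) = -177*1/36*(-144) = -59/12*(-144) = 708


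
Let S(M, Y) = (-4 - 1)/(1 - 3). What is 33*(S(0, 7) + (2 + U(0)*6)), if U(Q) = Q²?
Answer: 297/2 ≈ 148.50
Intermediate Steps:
S(M, Y) = 5/2 (S(M, Y) = -5/(-2) = -5*(-½) = 5/2)
33*(S(0, 7) + (2 + U(0)*6)) = 33*(5/2 + (2 + 0²*6)) = 33*(5/2 + (2 + 0*6)) = 33*(5/2 + (2 + 0)) = 33*(5/2 + 2) = 33*(9/2) = 297/2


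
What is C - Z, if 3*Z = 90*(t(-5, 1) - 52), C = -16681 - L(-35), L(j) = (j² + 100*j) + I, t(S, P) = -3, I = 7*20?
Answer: -12896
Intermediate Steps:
I = 140
L(j) = 140 + j² + 100*j (L(j) = (j² + 100*j) + 140 = 140 + j² + 100*j)
C = -14546 (C = -16681 - (140 + (-35)² + 100*(-35)) = -16681 - (140 + 1225 - 3500) = -16681 - 1*(-2135) = -16681 + 2135 = -14546)
Z = -1650 (Z = (90*(-3 - 52))/3 = (90*(-55))/3 = (⅓)*(-4950) = -1650)
C - Z = -14546 - 1*(-1650) = -14546 + 1650 = -12896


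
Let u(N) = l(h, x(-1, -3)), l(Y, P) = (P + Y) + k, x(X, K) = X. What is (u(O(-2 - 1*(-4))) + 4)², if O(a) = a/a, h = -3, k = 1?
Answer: 1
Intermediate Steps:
l(Y, P) = 1 + P + Y (l(Y, P) = (P + Y) + 1 = 1 + P + Y)
O(a) = 1
u(N) = -3 (u(N) = 1 - 1 - 3 = -3)
(u(O(-2 - 1*(-4))) + 4)² = (-3 + 4)² = 1² = 1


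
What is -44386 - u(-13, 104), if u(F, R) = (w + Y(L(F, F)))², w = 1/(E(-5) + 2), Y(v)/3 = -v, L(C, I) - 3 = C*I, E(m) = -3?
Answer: -311675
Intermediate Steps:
L(C, I) = 3 + C*I
Y(v) = -3*v (Y(v) = 3*(-v) = -3*v)
w = -1 (w = 1/(-3 + 2) = 1/(-1) = -1)
u(F, R) = (-10 - 3*F²)² (u(F, R) = (-1 - 3*(3 + F*F))² = (-1 - 3*(3 + F²))² = (-1 + (-9 - 3*F²))² = (-10 - 3*F²)²)
-44386 - u(-13, 104) = -44386 - (10 + 3*(-13)²)² = -44386 - (10 + 3*169)² = -44386 - (10 + 507)² = -44386 - 1*517² = -44386 - 1*267289 = -44386 - 267289 = -311675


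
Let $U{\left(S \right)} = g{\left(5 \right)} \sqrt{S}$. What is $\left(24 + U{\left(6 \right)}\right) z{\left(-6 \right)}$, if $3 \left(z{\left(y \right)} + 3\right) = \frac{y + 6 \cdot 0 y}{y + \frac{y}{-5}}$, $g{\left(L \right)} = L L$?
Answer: $-62 - \frac{775 \sqrt{6}}{12} \approx -220.2$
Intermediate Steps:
$g{\left(L \right)} = L^{2}$
$U{\left(S \right)} = 25 \sqrt{S}$ ($U{\left(S \right)} = 5^{2} \sqrt{S} = 25 \sqrt{S}$)
$z{\left(y \right)} = - \frac{31}{12}$ ($z{\left(y \right)} = -3 + \frac{\left(y + 6 \cdot 0 y\right) \frac{1}{y + \frac{y}{-5}}}{3} = -3 + \frac{\left(y + 0 y\right) \frac{1}{y + y \left(- \frac{1}{5}\right)}}{3} = -3 + \frac{\left(y + 0\right) \frac{1}{y - \frac{y}{5}}}{3} = -3 + \frac{y \frac{1}{\frac{4}{5} y}}{3} = -3 + \frac{y \frac{5}{4 y}}{3} = -3 + \frac{1}{3} \cdot \frac{5}{4} = -3 + \frac{5}{12} = - \frac{31}{12}$)
$\left(24 + U{\left(6 \right)}\right) z{\left(-6 \right)} = \left(24 + 25 \sqrt{6}\right) \left(- \frac{31}{12}\right) = -62 - \frac{775 \sqrt{6}}{12}$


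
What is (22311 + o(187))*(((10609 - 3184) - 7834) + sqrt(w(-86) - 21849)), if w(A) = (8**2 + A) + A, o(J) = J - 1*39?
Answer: -9185731 + 22459*I*sqrt(21957) ≈ -9.1857e+6 + 3.328e+6*I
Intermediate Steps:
o(J) = -39 + J (o(J) = J - 39 = -39 + J)
w(A) = 64 + 2*A (w(A) = (64 + A) + A = 64 + 2*A)
(22311 + o(187))*(((10609 - 3184) - 7834) + sqrt(w(-86) - 21849)) = (22311 + (-39 + 187))*(((10609 - 3184) - 7834) + sqrt((64 + 2*(-86)) - 21849)) = (22311 + 148)*((7425 - 7834) + sqrt((64 - 172) - 21849)) = 22459*(-409 + sqrt(-108 - 21849)) = 22459*(-409 + sqrt(-21957)) = 22459*(-409 + I*sqrt(21957)) = -9185731 + 22459*I*sqrt(21957)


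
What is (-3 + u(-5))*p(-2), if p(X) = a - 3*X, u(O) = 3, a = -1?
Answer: 0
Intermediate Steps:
p(X) = -1 - 3*X
(-3 + u(-5))*p(-2) = (-3 + 3)*(-1 - 3*(-2)) = 0*(-1 + 6) = 0*5 = 0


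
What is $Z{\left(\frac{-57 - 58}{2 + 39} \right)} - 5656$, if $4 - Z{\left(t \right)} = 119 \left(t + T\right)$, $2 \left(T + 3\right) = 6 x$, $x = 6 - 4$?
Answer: $- \frac{232684}{41} \approx -5675.2$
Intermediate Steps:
$x = 2$ ($x = 6 - 4 = 2$)
$T = 3$ ($T = -3 + \frac{6 \cdot 2}{2} = -3 + \frac{1}{2} \cdot 12 = -3 + 6 = 3$)
$Z{\left(t \right)} = -353 - 119 t$ ($Z{\left(t \right)} = 4 - 119 \left(t + 3\right) = 4 - 119 \left(3 + t\right) = 4 - \left(357 + 119 t\right) = -353 - 119 t$)
$Z{\left(\frac{-57 - 58}{2 + 39} \right)} - 5656 = \left(-353 - 119 \frac{-57 - 58}{2 + 39}\right) - 5656 = \left(-353 - 119 \left(- \frac{115}{41}\right)\right) - 5656 = \left(-353 - 119 \left(\left(-115\right) \frac{1}{41}\right)\right) - 5656 = \left(-353 - - \frac{13685}{41}\right) - 5656 = \left(-353 + \frac{13685}{41}\right) - 5656 = - \frac{788}{41} - 5656 = - \frac{232684}{41}$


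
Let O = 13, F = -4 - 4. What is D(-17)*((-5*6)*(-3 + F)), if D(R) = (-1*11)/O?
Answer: -3630/13 ≈ -279.23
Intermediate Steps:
F = -8
D(R) = -11/13 (D(R) = -1*11/13 = -11*1/13 = -11/13)
D(-17)*((-5*6)*(-3 + F)) = -11*(-5*6)*(-3 - 8)/13 = -(-330)*(-11)/13 = -11/13*330 = -3630/13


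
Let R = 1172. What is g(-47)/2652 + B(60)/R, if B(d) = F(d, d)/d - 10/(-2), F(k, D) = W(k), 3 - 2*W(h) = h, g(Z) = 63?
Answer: 286121/10360480 ≈ 0.027617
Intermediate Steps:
W(h) = 3/2 - h/2
F(k, D) = 3/2 - k/2
B(d) = 5 + (3/2 - d/2)/d (B(d) = (3/2 - d/2)/d - 10/(-2) = (3/2 - d/2)/d - 10*(-½) = (3/2 - d/2)/d + 5 = 5 + (3/2 - d/2)/d)
g(-47)/2652 + B(60)/R = 63/2652 + ((3/2)*(1 + 3*60)/60)/1172 = 63*(1/2652) + ((3/2)*(1/60)*(1 + 180))*(1/1172) = 21/884 + ((3/2)*(1/60)*181)*(1/1172) = 21/884 + (181/40)*(1/1172) = 21/884 + 181/46880 = 286121/10360480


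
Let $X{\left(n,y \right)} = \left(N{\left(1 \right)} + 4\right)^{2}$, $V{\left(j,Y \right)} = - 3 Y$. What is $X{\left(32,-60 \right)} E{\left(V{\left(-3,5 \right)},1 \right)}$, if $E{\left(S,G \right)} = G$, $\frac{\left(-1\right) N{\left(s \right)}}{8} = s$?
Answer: $16$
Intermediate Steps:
$N{\left(s \right)} = - 8 s$
$X{\left(n,y \right)} = 16$ ($X{\left(n,y \right)} = \left(\left(-8\right) 1 + 4\right)^{2} = \left(-8 + 4\right)^{2} = \left(-4\right)^{2} = 16$)
$X{\left(32,-60 \right)} E{\left(V{\left(-3,5 \right)},1 \right)} = 16 \cdot 1 = 16$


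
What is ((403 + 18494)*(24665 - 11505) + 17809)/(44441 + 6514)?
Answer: 248702329/50955 ≈ 4880.8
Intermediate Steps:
((403 + 18494)*(24665 - 11505) + 17809)/(44441 + 6514) = (18897*13160 + 17809)/50955 = (248684520 + 17809)*(1/50955) = 248702329*(1/50955) = 248702329/50955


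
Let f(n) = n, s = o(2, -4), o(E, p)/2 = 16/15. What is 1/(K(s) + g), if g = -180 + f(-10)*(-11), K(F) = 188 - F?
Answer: 15/1738 ≈ 0.0086306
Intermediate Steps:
o(E, p) = 32/15 (o(E, p) = 2*(16/15) = 32/15)
s = 32/15 ≈ 2.1333
g = -70 (g = -180 - 10*(-11) = -180 + 110 = -70)
1/(K(s) + g) = 1/((188 - 1*32/15) - 70) = 1/((188 - 32/15) - 70) = 1/(2788/15 - 70) = 1/(1738/15) = 15/1738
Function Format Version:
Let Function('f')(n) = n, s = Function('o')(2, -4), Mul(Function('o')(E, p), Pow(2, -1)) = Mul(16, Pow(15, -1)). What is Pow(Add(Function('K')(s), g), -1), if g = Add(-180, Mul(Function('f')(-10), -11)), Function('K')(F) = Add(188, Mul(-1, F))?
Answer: Rational(15, 1738) ≈ 0.0086306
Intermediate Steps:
Function('o')(E, p) = Rational(32, 15) (Function('o')(E, p) = Mul(2, Mul(16, Pow(15, -1))) = Mul(2, Mul(16, Rational(1, 15))) = Mul(2, Rational(16, 15)) = Rational(32, 15))
s = Rational(32, 15) ≈ 2.1333
g = -70 (g = Add(-180, Mul(-10, -11)) = Add(-180, 110) = -70)
Pow(Add(Function('K')(s), g), -1) = Pow(Add(Add(188, Mul(-1, Rational(32, 15))), -70), -1) = Pow(Add(Add(188, Rational(-32, 15)), -70), -1) = Pow(Add(Rational(2788, 15), -70), -1) = Pow(Rational(1738, 15), -1) = Rational(15, 1738)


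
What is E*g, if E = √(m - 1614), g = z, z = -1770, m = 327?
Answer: -5310*I*√143 ≈ -63498.0*I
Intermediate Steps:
g = -1770
E = 3*I*√143 (E = √(327 - 1614) = √(-1287) = 3*I*√143 ≈ 35.875*I)
E*g = (3*I*√143)*(-1770) = -5310*I*√143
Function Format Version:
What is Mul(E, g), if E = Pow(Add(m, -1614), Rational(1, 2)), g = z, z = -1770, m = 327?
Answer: Mul(-5310, I, Pow(143, Rational(1, 2))) ≈ Mul(-63498., I)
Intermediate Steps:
g = -1770
E = Mul(3, I, Pow(143, Rational(1, 2))) (E = Pow(Add(327, -1614), Rational(1, 2)) = Pow(-1287, Rational(1, 2)) = Mul(3, I, Pow(143, Rational(1, 2))) ≈ Mul(35.875, I))
Mul(E, g) = Mul(Mul(3, I, Pow(143, Rational(1, 2))), -1770) = Mul(-5310, I, Pow(143, Rational(1, 2)))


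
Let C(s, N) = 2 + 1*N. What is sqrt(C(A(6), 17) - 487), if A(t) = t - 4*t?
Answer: 6*I*sqrt(13) ≈ 21.633*I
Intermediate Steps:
A(t) = -3*t
C(s, N) = 2 + N
sqrt(C(A(6), 17) - 487) = sqrt((2 + 17) - 487) = sqrt(19 - 487) = sqrt(-468) = 6*I*sqrt(13)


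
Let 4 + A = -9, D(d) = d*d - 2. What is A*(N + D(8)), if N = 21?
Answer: -1079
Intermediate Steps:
D(d) = -2 + d² (D(d) = d² - 2 = -2 + d²)
A = -13 (A = -4 - 9 = -13)
A*(N + D(8)) = -13*(21 + (-2 + 8²)) = -13*(21 + (-2 + 64)) = -13*(21 + 62) = -13*83 = -1079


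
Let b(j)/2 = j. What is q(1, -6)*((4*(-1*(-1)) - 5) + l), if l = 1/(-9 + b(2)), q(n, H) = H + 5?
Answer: 6/5 ≈ 1.2000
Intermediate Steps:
b(j) = 2*j
q(n, H) = 5 + H
l = -⅕ (l = 1/(-9 + 2*2) = 1/(-9 + 4) = 1/(-5) = -⅕ ≈ -0.20000)
q(1, -6)*((4*(-1*(-1)) - 5) + l) = (5 - 6)*((4*(-1*(-1)) - 5) - ⅕) = -((4*1 - 5) - ⅕) = -((4 - 5) - ⅕) = -(-1 - ⅕) = -1*(-6/5) = 6/5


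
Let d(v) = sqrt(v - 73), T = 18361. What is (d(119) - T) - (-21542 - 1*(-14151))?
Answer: -10970 + sqrt(46) ≈ -10963.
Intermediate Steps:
d(v) = sqrt(-73 + v)
(d(119) - T) - (-21542 - 1*(-14151)) = (sqrt(-73 + 119) - 1*18361) - (-21542 - 1*(-14151)) = (sqrt(46) - 18361) - (-21542 + 14151) = (-18361 + sqrt(46)) - 1*(-7391) = (-18361 + sqrt(46)) + 7391 = -10970 + sqrt(46)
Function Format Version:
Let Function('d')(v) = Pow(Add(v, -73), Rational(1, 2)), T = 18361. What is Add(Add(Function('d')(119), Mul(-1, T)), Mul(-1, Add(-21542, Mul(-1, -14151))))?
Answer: Add(-10970, Pow(46, Rational(1, 2))) ≈ -10963.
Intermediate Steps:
Function('d')(v) = Pow(Add(-73, v), Rational(1, 2))
Add(Add(Function('d')(119), Mul(-1, T)), Mul(-1, Add(-21542, Mul(-1, -14151)))) = Add(Add(Pow(Add(-73, 119), Rational(1, 2)), Mul(-1, 18361)), Mul(-1, Add(-21542, Mul(-1, -14151)))) = Add(Add(Pow(46, Rational(1, 2)), -18361), Mul(-1, Add(-21542, 14151))) = Add(Add(-18361, Pow(46, Rational(1, 2))), Mul(-1, -7391)) = Add(Add(-18361, Pow(46, Rational(1, 2))), 7391) = Add(-10970, Pow(46, Rational(1, 2)))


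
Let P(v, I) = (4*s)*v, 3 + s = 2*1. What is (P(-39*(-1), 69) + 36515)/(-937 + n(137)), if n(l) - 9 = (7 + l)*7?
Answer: 36359/80 ≈ 454.49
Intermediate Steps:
s = -1 (s = -3 + 2*1 = -3 + 2 = -1)
P(v, I) = -4*v (P(v, I) = (4*(-1))*v = -4*v)
n(l) = 58 + 7*l (n(l) = 9 + (7 + l)*7 = 9 + (49 + 7*l) = 58 + 7*l)
(P(-39*(-1), 69) + 36515)/(-937 + n(137)) = (-(-156)*(-1) + 36515)/(-937 + (58 + 7*137)) = (-4*39 + 36515)/(-937 + (58 + 959)) = (-156 + 36515)/(-937 + 1017) = 36359/80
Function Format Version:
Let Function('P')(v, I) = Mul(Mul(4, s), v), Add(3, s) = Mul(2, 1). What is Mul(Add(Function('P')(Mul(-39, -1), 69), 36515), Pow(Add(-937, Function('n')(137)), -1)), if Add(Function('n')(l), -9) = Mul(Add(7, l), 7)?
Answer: Rational(36359, 80) ≈ 454.49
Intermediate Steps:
s = -1 (s = Add(-3, Mul(2, 1)) = Add(-3, 2) = -1)
Function('P')(v, I) = Mul(-4, v) (Function('P')(v, I) = Mul(Mul(4, -1), v) = Mul(-4, v))
Function('n')(l) = Add(58, Mul(7, l)) (Function('n')(l) = Add(9, Mul(Add(7, l), 7)) = Add(9, Add(49, Mul(7, l))) = Add(58, Mul(7, l)))
Mul(Add(Function('P')(Mul(-39, -1), 69), 36515), Pow(Add(-937, Function('n')(137)), -1)) = Mul(Add(Mul(-4, Mul(-39, -1)), 36515), Pow(Add(-937, Add(58, Mul(7, 137))), -1)) = Mul(Add(Mul(-4, 39), 36515), Pow(Add(-937, Add(58, 959)), -1)) = Mul(Add(-156, 36515), Pow(Add(-937, 1017), -1)) = Mul(36359, Pow(80, -1)) = Mul(36359, Rational(1, 80)) = Rational(36359, 80)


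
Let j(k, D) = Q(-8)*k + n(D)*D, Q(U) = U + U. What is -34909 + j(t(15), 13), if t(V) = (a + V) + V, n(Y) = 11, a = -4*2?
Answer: -35118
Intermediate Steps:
a = -8
Q(U) = 2*U
t(V) = -8 + 2*V (t(V) = (-8 + V) + V = -8 + 2*V)
j(k, D) = -16*k + 11*D (j(k, D) = (2*(-8))*k + 11*D = -16*k + 11*D)
-34909 + j(t(15), 13) = -34909 + (-16*(-8 + 2*15) + 11*13) = -34909 + (-16*(-8 + 30) + 143) = -34909 + (-16*22 + 143) = -34909 + (-352 + 143) = -34909 - 209 = -35118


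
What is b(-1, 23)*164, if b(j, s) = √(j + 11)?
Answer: 164*√10 ≈ 518.61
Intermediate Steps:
b(j, s) = √(11 + j)
b(-1, 23)*164 = √(11 - 1)*164 = √10*164 = 164*√10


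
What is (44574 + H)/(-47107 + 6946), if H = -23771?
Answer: -20803/40161 ≈ -0.51799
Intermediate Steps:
(44574 + H)/(-47107 + 6946) = (44574 - 23771)/(-47107 + 6946) = 20803/(-40161) = 20803*(-1/40161) = -20803/40161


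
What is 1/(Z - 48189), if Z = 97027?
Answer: 1/48838 ≈ 2.0476e-5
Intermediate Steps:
1/(Z - 48189) = 1/(97027 - 48189) = 1/48838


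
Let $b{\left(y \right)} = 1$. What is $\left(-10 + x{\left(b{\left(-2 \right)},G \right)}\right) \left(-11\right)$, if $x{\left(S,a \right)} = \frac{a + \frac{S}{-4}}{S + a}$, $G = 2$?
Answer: $\frac{1243}{12} \approx 103.58$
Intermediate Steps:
$x{\left(S,a \right)} = \frac{a - \frac{S}{4}}{S + a}$ ($x{\left(S,a \right)} = \frac{a + S \left(- \frac{1}{4}\right)}{S + a} = \frac{a - \frac{S}{4}}{S + a}$)
$\left(-10 + x{\left(b{\left(-2 \right)},G \right)}\right) \left(-11\right) = \left(-10 + \frac{2 - \frac{1}{4}}{1 + 2}\right) \left(-11\right) = \left(-10 + \frac{2 - \frac{1}{4}}{3}\right) \left(-11\right) = \left(-10 + \frac{1}{3} \cdot \frac{7}{4}\right) \left(-11\right) = \left(-10 + \frac{7}{12}\right) \left(-11\right) = \left(- \frac{113}{12}\right) \left(-11\right) = \frac{1243}{12}$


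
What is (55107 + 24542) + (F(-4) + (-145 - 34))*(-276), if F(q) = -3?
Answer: 129881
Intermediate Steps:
(55107 + 24542) + (F(-4) + (-145 - 34))*(-276) = (55107 + 24542) + (-3 + (-145 - 34))*(-276) = 79649 + (-3 - 179)*(-276) = 79649 - 182*(-276) = 79649 + 50232 = 129881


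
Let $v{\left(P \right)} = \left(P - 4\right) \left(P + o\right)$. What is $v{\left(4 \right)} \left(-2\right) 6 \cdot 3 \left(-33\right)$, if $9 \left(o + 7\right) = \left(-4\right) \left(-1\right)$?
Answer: $0$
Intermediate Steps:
$o = - \frac{59}{9}$ ($o = -7 + \frac{\left(-4\right) \left(-1\right)}{9} = -7 + \frac{1}{9} \cdot 4 = -7 + \frac{4}{9} = - \frac{59}{9} \approx -6.5556$)
$v{\left(P \right)} = \left(-4 + P\right) \left(- \frac{59}{9} + P\right)$ ($v{\left(P \right)} = \left(P - 4\right) \left(P - \frac{59}{9}\right) = \left(-4 + P\right) \left(- \frac{59}{9} + P\right)$)
$v{\left(4 \right)} \left(-2\right) 6 \cdot 3 \left(-33\right) = \left(\frac{236}{9} + 4^{2} - \frac{380}{9}\right) \left(-2\right) 6 \cdot 3 \left(-33\right) = \left(\frac{236}{9} + 16 - \frac{380}{9}\right) \left(\left(-12\right) 3\right) \left(-33\right) = 0 \left(-36\right) \left(-33\right) = 0 \left(-33\right) = 0$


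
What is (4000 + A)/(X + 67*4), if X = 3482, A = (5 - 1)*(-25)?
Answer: 26/25 ≈ 1.0400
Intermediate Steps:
A = -100 (A = 4*(-25) = -100)
(4000 + A)/(X + 67*4) = (4000 - 100)/(3482 + 67*4) = 3900/(3482 + 268) = 3900/3750 = 3900*(1/3750) = 26/25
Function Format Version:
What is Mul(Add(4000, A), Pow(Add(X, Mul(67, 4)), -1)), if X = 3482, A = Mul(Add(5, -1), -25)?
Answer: Rational(26, 25) ≈ 1.0400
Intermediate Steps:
A = -100 (A = Mul(4, -25) = -100)
Mul(Add(4000, A), Pow(Add(X, Mul(67, 4)), -1)) = Mul(Add(4000, -100), Pow(Add(3482, Mul(67, 4)), -1)) = Mul(3900, Pow(Add(3482, 268), -1)) = Mul(3900, Pow(3750, -1)) = Mul(3900, Rational(1, 3750)) = Rational(26, 25)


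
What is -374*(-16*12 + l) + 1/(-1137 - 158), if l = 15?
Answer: 85726409/1295 ≈ 66198.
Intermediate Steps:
-374*(-16*12 + l) + 1/(-1137 - 158) = -374*(-16*12 + 15) + 1/(-1137 - 158) = -374*(-192 + 15) + 1/(-1295) = -374*(-177) - 1/1295 = 66198 - 1/1295 = 85726409/1295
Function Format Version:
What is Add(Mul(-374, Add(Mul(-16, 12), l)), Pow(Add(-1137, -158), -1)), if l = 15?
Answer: Rational(85726409, 1295) ≈ 66198.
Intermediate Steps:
Add(Mul(-374, Add(Mul(-16, 12), l)), Pow(Add(-1137, -158), -1)) = Add(Mul(-374, Add(Mul(-16, 12), 15)), Pow(Add(-1137, -158), -1)) = Add(Mul(-374, Add(-192, 15)), Pow(-1295, -1)) = Add(Mul(-374, -177), Rational(-1, 1295)) = Add(66198, Rational(-1, 1295)) = Rational(85726409, 1295)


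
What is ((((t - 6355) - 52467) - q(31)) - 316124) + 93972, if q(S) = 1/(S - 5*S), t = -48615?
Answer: -40869035/124 ≈ -3.2959e+5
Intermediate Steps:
q(S) = -1/(4*S) (q(S) = 1/(-4*S) = -1/(4*S))
((((t - 6355) - 52467) - q(31)) - 316124) + 93972 = ((((-48615 - 6355) - 52467) - (-1)/(4*31)) - 316124) + 93972 = (((-54970 - 52467) - (-1)/(4*31)) - 316124) + 93972 = ((-107437 - 1*(-1/124)) - 316124) + 93972 = ((-107437 + 1/124) - 316124) + 93972 = (-13322187/124 - 316124) + 93972 = -52521563/124 + 93972 = -40869035/124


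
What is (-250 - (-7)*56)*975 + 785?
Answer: 139235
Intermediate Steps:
(-250 - (-7)*56)*975 + 785 = (-250 - 1*(-392))*975 + 785 = (-250 + 392)*975 + 785 = 142*975 + 785 = 138450 + 785 = 139235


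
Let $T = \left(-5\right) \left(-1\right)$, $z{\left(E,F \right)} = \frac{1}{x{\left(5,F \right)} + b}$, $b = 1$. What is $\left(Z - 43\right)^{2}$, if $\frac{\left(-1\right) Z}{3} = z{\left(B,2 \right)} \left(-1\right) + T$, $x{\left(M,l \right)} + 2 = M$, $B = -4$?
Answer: $\frac{52441}{16} \approx 3277.6$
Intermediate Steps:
$x{\left(M,l \right)} = -2 + M$
$z{\left(E,F \right)} = \frac{1}{4}$ ($z{\left(E,F \right)} = \frac{1}{\left(-2 + 5\right) + 1} = \frac{1}{3 + 1} = \frac{1}{4}$)
$T = 5$
$Z = - \frac{57}{4}$ ($Z = - 3 \left(\frac{1}{4} \left(-1\right) + 5\right) = - 3 \left(- \frac{1}{4} + 5\right) = \left(-3\right) \frac{19}{4} = - \frac{57}{4} \approx -14.25$)
$\left(Z - 43\right)^{2} = \left(- \frac{57}{4} - 43\right)^{2} = \left(- \frac{229}{4}\right)^{2} = \frac{52441}{16}$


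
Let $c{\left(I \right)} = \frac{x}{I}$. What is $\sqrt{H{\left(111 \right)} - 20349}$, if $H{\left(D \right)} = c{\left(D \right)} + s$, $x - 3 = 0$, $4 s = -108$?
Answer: $\frac{i \sqrt{27894707}}{37} \approx 142.74 i$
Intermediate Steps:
$s = -27$ ($s = \frac{1}{4} \left(-108\right) = -27$)
$x = 3$ ($x = 3 + 0 = 3$)
$c{\left(I \right)} = \frac{3}{I}$
$H{\left(D \right)} = -27 + \frac{3}{D}$ ($H{\left(D \right)} = \frac{3}{D} - 27 = -27 + \frac{3}{D}$)
$\sqrt{H{\left(111 \right)} - 20349} = \sqrt{\left(-27 + \frac{3}{111}\right) - 20349} = \sqrt{\left(-27 + 3 \cdot \frac{1}{111}\right) - 20349} = \sqrt{\left(-27 + \frac{1}{37}\right) - 20349} = \sqrt{- \frac{998}{37} - 20349} = \sqrt{- \frac{753911}{37}} = \frac{i \sqrt{27894707}}{37}$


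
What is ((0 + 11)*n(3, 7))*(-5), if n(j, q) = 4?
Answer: -220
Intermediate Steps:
((0 + 11)*n(3, 7))*(-5) = ((0 + 11)*4)*(-5) = (11*4)*(-5) = 44*(-5) = -220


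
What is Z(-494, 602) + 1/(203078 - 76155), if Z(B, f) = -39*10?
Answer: -49499969/126923 ≈ -390.00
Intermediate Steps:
Z(B, f) = -390
Z(-494, 602) + 1/(203078 - 76155) = -390 + 1/(203078 - 76155) = -390 + 1/126923 = -49499969/126923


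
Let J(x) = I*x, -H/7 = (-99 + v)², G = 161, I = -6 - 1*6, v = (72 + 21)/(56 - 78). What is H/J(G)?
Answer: 1719147/44528 ≈ 38.608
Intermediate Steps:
v = -93/22 (v = 93/(-22) = 93*(-1/22) = -93/22 ≈ -4.2273)
I = -12 (I = -6 - 6 = -12)
H = -36102087/484 (H = -7*(-99 - 93/22)² = -7*(-2271/22)² = -7*5157441/484 = -36102087/484 ≈ -74591.)
J(x) = -12*x
H/J(G) = -36102087/(484*((-12*161))) = -36102087/484/(-1932) = -36102087/484*(-1/1932) = 1719147/44528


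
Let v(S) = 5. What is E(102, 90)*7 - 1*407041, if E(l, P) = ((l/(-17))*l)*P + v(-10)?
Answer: -792566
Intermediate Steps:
E(l, P) = 5 - P*l²/17 (E(l, P) = ((l/(-17))*l)*P + 5 = ((l*(-1/17))*l)*P + 5 = ((-l/17)*l)*P + 5 = (-l²/17)*P + 5 = -P*l²/17 + 5 = 5 - P*l²/17)
E(102, 90)*7 - 1*407041 = (5 - 1/17*90*102²)*7 - 1*407041 = (5 - 1/17*90*10404)*7 - 407041 = (5 - 55080)*7 - 407041 = -55075*7 - 407041 = -385525 - 407041 = -792566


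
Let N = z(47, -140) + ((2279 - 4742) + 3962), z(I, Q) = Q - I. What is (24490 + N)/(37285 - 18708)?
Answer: 25802/18577 ≈ 1.3889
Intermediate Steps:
N = 1312 (N = (-140 - 1*47) + ((2279 - 4742) + 3962) = (-140 - 47) + (-2463 + 3962) = -187 + 1499 = 1312)
(24490 + N)/(37285 - 18708) = (24490 + 1312)/(37285 - 18708) = 25802/18577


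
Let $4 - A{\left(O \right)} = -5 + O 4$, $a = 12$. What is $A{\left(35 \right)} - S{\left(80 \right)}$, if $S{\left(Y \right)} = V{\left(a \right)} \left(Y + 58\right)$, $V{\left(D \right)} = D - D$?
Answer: $-131$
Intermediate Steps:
$V{\left(D \right)} = 0$
$S{\left(Y \right)} = 0$ ($S{\left(Y \right)} = 0 \left(Y + 58\right) = 0 \left(58 + Y\right) = 0$)
$A{\left(O \right)} = 9 - 4 O$ ($A{\left(O \right)} = 4 - \left(-5 + O 4\right) = 4 - \left(-5 + 4 O\right) = 9 - 4 O$)
$A{\left(35 \right)} - S{\left(80 \right)} = \left(9 - 140\right) - 0 = \left(9 - 140\right) + 0 = -131 + 0 = -131$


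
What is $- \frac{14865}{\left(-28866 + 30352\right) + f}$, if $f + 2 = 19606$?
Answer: $- \frac{991}{1406} \approx -0.70484$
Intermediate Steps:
$f = 19604$ ($f = -2 + 19606 = 19604$)
$- \frac{14865}{\left(-28866 + 30352\right) + f} = - \frac{14865}{\left(-28866 + 30352\right) + 19604} = - \frac{14865}{1486 + 19604} = - \frac{14865}{21090} = \left(-14865\right) \frac{1}{21090} = - \frac{991}{1406}$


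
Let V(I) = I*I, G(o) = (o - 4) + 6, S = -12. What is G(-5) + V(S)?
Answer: 141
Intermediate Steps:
G(o) = 2 + o (G(o) = (-4 + o) + 6 = 2 + o)
V(I) = I²
G(-5) + V(S) = (2 - 5) + (-12)² = -3 + 144 = 141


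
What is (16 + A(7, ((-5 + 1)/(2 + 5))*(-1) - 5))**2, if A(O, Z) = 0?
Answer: 256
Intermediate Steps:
(16 + A(7, ((-5 + 1)/(2 + 5))*(-1) - 5))**2 = (16 + 0)**2 = 16**2 = 256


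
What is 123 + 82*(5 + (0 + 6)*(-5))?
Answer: -1927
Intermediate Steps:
123 + 82*(5 + (0 + 6)*(-5)) = 123 + 82*(5 + 6*(-5)) = 123 + 82*(5 - 30) = 123 + 82*(-25) = 123 - 2050 = -1927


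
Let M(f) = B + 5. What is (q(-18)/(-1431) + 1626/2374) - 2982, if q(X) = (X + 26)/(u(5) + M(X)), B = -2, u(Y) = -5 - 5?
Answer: -35448360461/11890179 ≈ -2981.3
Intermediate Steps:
u(Y) = -10
M(f) = 3 (M(f) = -2 + 5 = 3)
q(X) = -26/7 - X/7 (q(X) = (X + 26)/(-10 + 3) = (26 + X)/(-7) = (26 + X)*(-1/7) = -26/7 - X/7)
(q(-18)/(-1431) + 1626/2374) - 2982 = ((-26/7 - 1/7*(-18))/(-1431) + 1626/2374) - 2982 = ((-26/7 + 18/7)*(-1/1431) + 1626*(1/2374)) - 2982 = (-8/7*(-1/1431) + 813/1187) - 2982 = (8/10017 + 813/1187) - 2982 = 8153317/11890179 - 2982 = -35448360461/11890179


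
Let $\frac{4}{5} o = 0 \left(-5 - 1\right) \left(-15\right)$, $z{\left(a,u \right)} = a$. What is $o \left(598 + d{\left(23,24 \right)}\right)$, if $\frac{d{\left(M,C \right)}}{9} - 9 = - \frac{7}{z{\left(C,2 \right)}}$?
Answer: $0$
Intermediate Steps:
$d{\left(M,C \right)} = 81 - \frac{63}{C}$ ($d{\left(M,C \right)} = 81 + 9 \left(- \frac{7}{C}\right) = 81 - \frac{63}{C}$)
$o = 0$ ($o = \frac{5 \cdot 0 \left(-5 - 1\right) \left(-15\right)}{4} = \frac{5 \cdot 0 \left(-6\right) \left(-15\right)}{4} = \frac{5 \cdot 0 \left(-15\right)}{4} = \frac{5}{4} \cdot 0 = 0$)
$o \left(598 + d{\left(23,24 \right)}\right) = 0 \left(598 + \left(81 - \frac{63}{24}\right)\right) = 0 \left(598 + \left(81 - \frac{21}{8}\right)\right) = 0 \left(598 + \frac{627}{8}\right) = 0 \cdot \frac{5411}{8} = 0$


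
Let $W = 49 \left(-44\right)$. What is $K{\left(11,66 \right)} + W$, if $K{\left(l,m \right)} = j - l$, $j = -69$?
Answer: $-2236$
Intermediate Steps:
$W = -2156$
$K{\left(l,m \right)} = -69 - l$
$K{\left(11,66 \right)} + W = \left(-69 - 11\right) - 2156 = -80 - 2156 = -2236$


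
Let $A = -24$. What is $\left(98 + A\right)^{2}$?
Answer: $5476$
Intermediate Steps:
$\left(98 + A\right)^{2} = \left(98 - 24\right)^{2} = 74^{2} = 5476$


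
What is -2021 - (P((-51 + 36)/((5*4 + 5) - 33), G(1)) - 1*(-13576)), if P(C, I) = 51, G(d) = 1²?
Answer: -15648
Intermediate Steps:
G(d) = 1
-2021 - (P((-51 + 36)/((5*4 + 5) - 33), G(1)) - 1*(-13576)) = -2021 - (51 - 1*(-13576)) = -2021 - (51 + 13576) = -2021 - 1*13627 = -2021 - 13627 = -15648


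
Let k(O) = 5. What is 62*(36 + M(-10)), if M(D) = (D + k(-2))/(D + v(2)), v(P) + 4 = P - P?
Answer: 15779/7 ≈ 2254.1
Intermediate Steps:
v(P) = -4 (v(P) = -4 + (P - P) = -4 + 0 = -4)
M(D) = (5 + D)/(-4 + D) (M(D) = (D + 5)/(D - 4) = (5 + D)/(-4 + D))
62*(36 + M(-10)) = 62*(36 + (5 - 10)/(-4 - 10)) = 62*(36 - 5/(-14)) = 62*(36 - 1/14*(-5)) = 62*(36 + 5/14) = 62*(509/14) = 15779/7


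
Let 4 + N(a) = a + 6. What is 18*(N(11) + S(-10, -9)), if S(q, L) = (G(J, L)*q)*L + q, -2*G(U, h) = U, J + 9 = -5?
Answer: 11394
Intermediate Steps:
J = -14 (J = -9 - 5 = -14)
G(U, h) = -U/2
N(a) = 2 + a (N(a) = -4 + (a + 6) = -4 + (6 + a) = 2 + a)
S(q, L) = q + 7*L*q (S(q, L) = ((-1/2*(-14))*q)*L + q = (7*q)*L + q = 7*L*q + q = q + 7*L*q)
18*(N(11) + S(-10, -9)) = 18*((2 + 11) - 10*(1 + 7*(-9))) = 18*(13 - 10*(1 - 63)) = 18*(13 - 10*(-62)) = 18*(13 + 620) = 18*633 = 11394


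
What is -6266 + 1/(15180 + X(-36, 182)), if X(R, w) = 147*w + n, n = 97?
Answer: -263366245/42031 ≈ -6266.0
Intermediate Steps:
X(R, w) = 97 + 147*w (X(R, w) = 147*w + 97 = 97 + 147*w)
-6266 + 1/(15180 + X(-36, 182)) = -6266 + 1/(15180 + (97 + 147*182)) = -6266 + 1/(15180 + (97 + 26754)) = -6266 + 1/(15180 + 26851) = -6266 + 1/42031 = -263366245/42031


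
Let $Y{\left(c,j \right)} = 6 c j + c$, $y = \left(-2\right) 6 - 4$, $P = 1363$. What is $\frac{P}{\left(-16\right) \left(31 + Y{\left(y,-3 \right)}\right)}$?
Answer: $- \frac{1363}{4848} \approx -0.28115$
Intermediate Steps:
$y = -16$ ($y = -12 - 4 = -16$)
$Y{\left(c,j \right)} = c + 6 c j$ ($Y{\left(c,j \right)} = 6 c j + c = c + 6 c j$)
$\frac{P}{\left(-16\right) \left(31 + Y{\left(y,-3 \right)}\right)} = \frac{1363}{\left(-16\right) \left(31 - 16 \left(1 + 6 \left(-3\right)\right)\right)} = \frac{1363}{\left(-16\right) \left(31 - 16 \left(1 - 18\right)\right)} = \frac{1363}{\left(-16\right) \left(31 - -272\right)} = \frac{1363}{\left(-16\right) \left(31 + 272\right)} = \frac{1363}{\left(-16\right) 303} = \frac{1363}{-4848} = 1363 \left(- \frac{1}{4848}\right) = - \frac{1363}{4848}$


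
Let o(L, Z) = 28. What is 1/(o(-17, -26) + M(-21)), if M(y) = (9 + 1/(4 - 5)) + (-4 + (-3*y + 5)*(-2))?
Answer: -1/104 ≈ -0.0096154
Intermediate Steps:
M(y) = -6 + 6*y (M(y) = (9 + 1/(-1)) + (-4 + (5 - 3*y)*(-2)) = (9 - 1) + (-4 + (-10 + 6*y)) = 8 + (-14 + 6*y) = -6 + 6*y)
1/(o(-17, -26) + M(-21)) = 1/(28 + (-6 + 6*(-21))) = 1/(28 + (-6 - 126)) = 1/(28 - 132) = 1/(-104) = -1/104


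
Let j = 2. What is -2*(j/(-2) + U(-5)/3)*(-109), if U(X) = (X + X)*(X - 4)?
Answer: 6322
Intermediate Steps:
U(X) = 2*X*(-4 + X) (U(X) = (2*X)*(-4 + X) = 2*X*(-4 + X))
-2*(j/(-2) + U(-5)/3)*(-109) = -2*(2/(-2) + (2*(-5)*(-4 - 5))/3)*(-109) = -2*(2*(-1/2) + (2*(-5)*(-9))*(1/3))*(-109) = -2*(-1 + 90*(1/3))*(-109) = -2*(-1 + 30)*(-109) = -2*29*(-109) = -58*(-109) = 6322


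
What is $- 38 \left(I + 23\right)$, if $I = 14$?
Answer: $-1406$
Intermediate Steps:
$- 38 \left(I + 23\right) = - 38 \left(14 + 23\right) = \left(-38\right) 37 = -1406$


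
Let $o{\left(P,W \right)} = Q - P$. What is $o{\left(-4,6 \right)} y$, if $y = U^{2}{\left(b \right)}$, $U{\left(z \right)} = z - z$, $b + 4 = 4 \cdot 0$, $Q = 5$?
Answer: $0$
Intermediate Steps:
$o{\left(P,W \right)} = 5 - P$
$b = -4$ ($b = -4 + 4 \cdot 0 = -4 + 0 = -4$)
$U{\left(z \right)} = 0$
$y = 0$ ($y = 0^{2} = 0$)
$o{\left(-4,6 \right)} y = \left(5 - -4\right) 0 = \left(5 + 4\right) 0 = 9 \cdot 0 = 0$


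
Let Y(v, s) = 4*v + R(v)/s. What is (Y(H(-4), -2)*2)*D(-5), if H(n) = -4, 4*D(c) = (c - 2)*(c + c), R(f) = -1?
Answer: -1085/2 ≈ -542.50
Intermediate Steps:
D(c) = c*(-2 + c)/2 (D(c) = ((c - 2)*(c + c))/4 = ((-2 + c)*(2*c))/4 = (2*c*(-2 + c))/4 = c*(-2 + c)/2)
Y(v, s) = -1/s + 4*v (Y(v, s) = 4*v - 1/s = -1/s + 4*v)
(Y(H(-4), -2)*2)*D(-5) = ((-1/(-2) + 4*(-4))*2)*((½)*(-5)*(-2 - 5)) = ((-1*(-½) - 16)*2)*((½)*(-5)*(-7)) = ((½ - 16)*2)*(35/2) = -31/2*2*(35/2) = -31*35/2 = -1085/2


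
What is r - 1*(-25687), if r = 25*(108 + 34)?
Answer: 29237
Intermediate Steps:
r = 3550 (r = 25*142 = 3550)
r - 1*(-25687) = 3550 - 1*(-25687) = 3550 + 25687 = 29237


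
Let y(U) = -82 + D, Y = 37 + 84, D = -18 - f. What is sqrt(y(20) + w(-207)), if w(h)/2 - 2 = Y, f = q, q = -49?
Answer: sqrt(195) ≈ 13.964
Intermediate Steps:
f = -49
D = 31 (D = -18 - 1*(-49) = -18 + 49 = 31)
Y = 121
y(U) = -51 (y(U) = -82 + 31 = -51)
w(h) = 246 (w(h) = 4 + 2*121 = 4 + 242 = 246)
sqrt(y(20) + w(-207)) = sqrt(-51 + 246) = sqrt(195)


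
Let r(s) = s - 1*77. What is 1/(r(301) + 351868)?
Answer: 1/352092 ≈ 2.8402e-6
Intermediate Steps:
r(s) = -77 + s (r(s) = s - 77 = -77 + s)
1/(r(301) + 351868) = 1/((-77 + 301) + 351868) = 1/(224 + 351868) = 1/352092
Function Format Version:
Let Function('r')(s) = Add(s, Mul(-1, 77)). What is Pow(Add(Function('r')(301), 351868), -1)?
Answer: Rational(1, 352092) ≈ 2.8402e-6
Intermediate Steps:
Function('r')(s) = Add(-77, s) (Function('r')(s) = Add(s, -77) = Add(-77, s))
Pow(Add(Function('r')(301), 351868), -1) = Pow(Add(Add(-77, 301), 351868), -1) = Pow(Add(224, 351868), -1) = Pow(352092, -1) = Rational(1, 352092)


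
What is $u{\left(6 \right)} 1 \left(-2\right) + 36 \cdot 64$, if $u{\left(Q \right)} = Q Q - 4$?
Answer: $2240$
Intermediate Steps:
$u{\left(Q \right)} = -4 + Q^{2}$ ($u{\left(Q \right)} = Q^{2} - 4 = -4 + Q^{2}$)
$u{\left(6 \right)} 1 \left(-2\right) + 36 \cdot 64 = \left(-4 + 6^{2}\right) 1 \left(-2\right) + 36 \cdot 64 = \left(-4 + 36\right) 1 \left(-2\right) + 2304 = 32 \cdot 1 \left(-2\right) + 2304 = 32 \left(-2\right) + 2304 = -64 + 2304 = 2240$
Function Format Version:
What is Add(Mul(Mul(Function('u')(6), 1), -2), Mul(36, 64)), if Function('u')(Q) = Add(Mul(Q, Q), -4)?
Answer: 2240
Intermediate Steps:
Function('u')(Q) = Add(-4, Pow(Q, 2)) (Function('u')(Q) = Add(Pow(Q, 2), -4) = Add(-4, Pow(Q, 2)))
Add(Mul(Mul(Function('u')(6), 1), -2), Mul(36, 64)) = Add(Mul(Mul(Add(-4, Pow(6, 2)), 1), -2), Mul(36, 64)) = Add(Mul(Mul(Add(-4, 36), 1), -2), 2304) = Add(Mul(Mul(32, 1), -2), 2304) = Add(Mul(32, -2), 2304) = Add(-64, 2304) = 2240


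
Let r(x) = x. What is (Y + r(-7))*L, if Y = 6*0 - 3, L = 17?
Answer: -170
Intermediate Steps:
Y = -3 (Y = 0 - 3 = -3)
(Y + r(-7))*L = (-3 - 7)*17 = -10*17 = -170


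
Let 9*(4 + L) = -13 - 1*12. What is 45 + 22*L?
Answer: -937/9 ≈ -104.11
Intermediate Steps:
L = -61/9 (L = -4 + (-13 - 1*12)/9 = -4 + (-13 - 12)/9 = -4 + (1/9)*(-25) = -4 - 25/9 = -61/9 ≈ -6.7778)
45 + 22*L = 45 + 22*(-61/9) = 45 - 1342/9 = -937/9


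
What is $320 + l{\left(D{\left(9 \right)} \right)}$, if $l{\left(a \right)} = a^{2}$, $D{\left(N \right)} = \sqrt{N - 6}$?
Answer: $323$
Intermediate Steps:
$D{\left(N \right)} = \sqrt{-6 + N}$
$320 + l{\left(D{\left(9 \right)} \right)} = 320 + \left(\sqrt{-6 + 9}\right)^{2} = 320 + \left(\sqrt{3}\right)^{2} = 320 + 3 = 323$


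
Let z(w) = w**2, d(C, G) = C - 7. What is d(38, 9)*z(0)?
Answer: 0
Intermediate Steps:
d(C, G) = -7 + C
d(38, 9)*z(0) = (-7 + 38)*0**2 = 31*0 = 0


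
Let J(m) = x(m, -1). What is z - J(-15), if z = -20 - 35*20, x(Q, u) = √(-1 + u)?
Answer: -720 - I*√2 ≈ -720.0 - 1.4142*I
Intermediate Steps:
J(m) = I*√2 (J(m) = √(-1 - 1) = √(-2) = I*√2)
z = -720 (z = -20 - 700 = -720)
z - J(-15) = -720 - I*√2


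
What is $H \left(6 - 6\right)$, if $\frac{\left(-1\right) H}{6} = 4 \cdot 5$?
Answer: $0$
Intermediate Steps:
$H = -120$ ($H = - 6 \cdot 4 \cdot 5 = \left(-6\right) 20 = -120$)
$H \left(6 - 6\right) = - 120 \left(6 - 6\right) = \left(-120\right) 0 = 0$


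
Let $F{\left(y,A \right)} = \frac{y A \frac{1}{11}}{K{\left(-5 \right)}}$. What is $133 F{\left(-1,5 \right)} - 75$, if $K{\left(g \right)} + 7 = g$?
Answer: $- \frac{9235}{132} \approx -69.962$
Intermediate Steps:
$K{\left(g \right)} = -7 + g$
$F{\left(y,A \right)} = - \frac{A y}{132}$ ($F{\left(y,A \right)} = \frac{y A \frac{1}{11}}{-7 - 5} = \frac{A y \frac{1}{11}}{-12} = \frac{A y}{11} \left(- \frac{1}{12}\right) = - \frac{A y}{132}$)
$133 F{\left(-1,5 \right)} - 75 = 133 \left(\left(- \frac{1}{132}\right) 5 \left(-1\right)\right) - 75 = 133 \cdot \frac{5}{132} - 75 = \frac{665}{132} - 75 = - \frac{9235}{132}$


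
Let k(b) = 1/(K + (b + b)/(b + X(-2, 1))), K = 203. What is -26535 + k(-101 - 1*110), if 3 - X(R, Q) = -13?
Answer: -1061585550/40007 ≈ -26535.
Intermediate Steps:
X(R, Q) = 16 (X(R, Q) = 3 - 1*(-13) = 3 + 13 = 16)
k(b) = 1/(203 + 2*b/(16 + b)) (k(b) = 1/(203 + (b + b)/(b + 16)) = 1/(203 + (2*b)/(16 + b)) = 1/(203 + 2*b/(16 + b)))
-26535 + k(-101 - 1*110) = -26535 + (16 + (-101 - 1*110))/(3248 + 205*(-101 - 1*110)) = -26535 + (16 + (-101 - 110))/(3248 + 205*(-101 - 110)) = -26535 + (16 - 211)/(3248 + 205*(-211)) = -26535 - 195/(3248 - 43255) = -26535 - 195/(-40007) = -26535 - 1/40007*(-195) = -26535 + 195/40007 = -1061585550/40007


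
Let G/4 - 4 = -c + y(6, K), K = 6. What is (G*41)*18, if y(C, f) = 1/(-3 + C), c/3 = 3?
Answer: -13776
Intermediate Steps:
c = 9 (c = 3*3 = 9)
G = -56/3 (G = 16 + 4*(-1*9 + 1/(-3 + 6)) = 16 + 4*(-9 + 1/3) = 16 + 4*(-9 + ⅓) = 16 + 4*(-26/3) = 16 - 104/3 = -56/3 ≈ -18.667)
(G*41)*18 = -56/3*41*18 = -2296/3*18 = -13776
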